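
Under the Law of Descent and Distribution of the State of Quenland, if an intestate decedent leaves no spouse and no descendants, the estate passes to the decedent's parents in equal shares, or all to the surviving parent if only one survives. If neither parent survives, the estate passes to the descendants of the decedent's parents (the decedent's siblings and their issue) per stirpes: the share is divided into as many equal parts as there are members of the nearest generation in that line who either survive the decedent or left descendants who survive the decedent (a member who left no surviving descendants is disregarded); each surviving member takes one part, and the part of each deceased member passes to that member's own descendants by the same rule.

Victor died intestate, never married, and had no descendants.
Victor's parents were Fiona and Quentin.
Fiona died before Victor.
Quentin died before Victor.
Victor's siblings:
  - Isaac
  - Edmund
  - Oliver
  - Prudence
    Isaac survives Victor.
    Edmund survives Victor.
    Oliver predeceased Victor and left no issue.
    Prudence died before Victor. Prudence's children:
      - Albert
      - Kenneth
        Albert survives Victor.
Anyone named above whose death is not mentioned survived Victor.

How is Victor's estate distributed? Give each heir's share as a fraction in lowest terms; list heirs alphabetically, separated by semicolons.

Neither parent survives and there are no descendants, so the estate passes to Victor's siblings and their issue per stirpes.
Oliver left no surviving issue, so that branch lapses and is disregarded.
The estate is divided into 3 equal shares of 1/3 among Isaac, Edmund, Prudence.
Isaac is living and takes 1/3.
Edmund is living and takes 1/3.
Prudence predeceased; the 1/3 allotted to Prudence's branch passes to Prudence's issue by representation.
The 1/3 is divided into 2 equal shares of 1/6 among Albert, Kenneth.
Albert is living and takes 1/6.
Kenneth is living and takes 1/6.

Albert 1/6; Edmund 1/3; Isaac 1/3; Kenneth 1/6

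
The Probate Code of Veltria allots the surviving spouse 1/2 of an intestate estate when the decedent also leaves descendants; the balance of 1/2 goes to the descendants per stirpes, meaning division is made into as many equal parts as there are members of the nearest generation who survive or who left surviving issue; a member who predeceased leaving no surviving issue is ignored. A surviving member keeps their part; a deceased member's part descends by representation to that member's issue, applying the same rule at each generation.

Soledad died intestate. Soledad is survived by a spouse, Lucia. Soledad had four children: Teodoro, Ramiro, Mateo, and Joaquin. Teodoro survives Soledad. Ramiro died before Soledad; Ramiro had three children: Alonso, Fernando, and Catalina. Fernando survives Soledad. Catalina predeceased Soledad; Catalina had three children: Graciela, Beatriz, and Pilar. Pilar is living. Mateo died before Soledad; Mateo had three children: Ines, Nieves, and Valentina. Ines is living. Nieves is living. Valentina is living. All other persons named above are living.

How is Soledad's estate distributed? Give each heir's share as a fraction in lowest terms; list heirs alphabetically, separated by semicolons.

Lucia, as surviving spouse, takes 1/2.
The remaining 1/2 passes to Soledad's descendants per stirpes.
The 1/2 is divided into 4 equal shares of 1/8 among Teodoro, Ramiro, Mateo, Joaquin.
Teodoro is living and takes 1/8.
Ramiro predeceased; the 1/8 allotted to Ramiro's branch passes to Ramiro's issue by representation.
The 1/8 is divided into 3 equal shares of 1/24 among Alonso, Fernando, Catalina.
Alonso is living and takes 1/24.
Fernando is living and takes 1/24.
Catalina predeceased; the 1/24 allotted to Catalina's branch passes to Catalina's issue by representation.
The 1/24 is divided into 3 equal shares of 1/72 among Graciela, Beatriz, Pilar.
Graciela is living and takes 1/72.
Beatriz is living and takes 1/72.
Pilar is living and takes 1/72.
Mateo predeceased; the 1/8 allotted to Mateo's branch passes to Mateo's issue by representation.
The 1/8 is divided into 3 equal shares of 1/24 among Ines, Nieves, Valentina.
Ines is living and takes 1/24.
Nieves is living and takes 1/24.
Valentina is living and takes 1/24.
Joaquin is living and takes 1/8.

Alonso 1/24; Beatriz 1/72; Fernando 1/24; Graciela 1/72; Ines 1/24; Joaquin 1/8; Lucia 1/2; Nieves 1/24; Pilar 1/72; Teodoro 1/8; Valentina 1/24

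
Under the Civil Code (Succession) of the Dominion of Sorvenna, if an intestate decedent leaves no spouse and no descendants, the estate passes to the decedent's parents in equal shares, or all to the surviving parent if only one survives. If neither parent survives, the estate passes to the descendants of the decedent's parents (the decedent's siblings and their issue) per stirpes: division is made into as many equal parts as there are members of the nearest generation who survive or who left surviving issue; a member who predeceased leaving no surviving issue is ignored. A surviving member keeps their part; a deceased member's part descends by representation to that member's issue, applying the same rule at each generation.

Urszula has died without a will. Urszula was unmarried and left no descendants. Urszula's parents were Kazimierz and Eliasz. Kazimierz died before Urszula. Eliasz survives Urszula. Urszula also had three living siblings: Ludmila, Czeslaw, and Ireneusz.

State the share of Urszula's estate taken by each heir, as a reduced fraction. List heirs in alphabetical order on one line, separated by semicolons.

Eliasz 1

Only one parent, Eliasz, survives, so Eliasz takes the entire estate. The siblings take nothing because a surviving parent has priority.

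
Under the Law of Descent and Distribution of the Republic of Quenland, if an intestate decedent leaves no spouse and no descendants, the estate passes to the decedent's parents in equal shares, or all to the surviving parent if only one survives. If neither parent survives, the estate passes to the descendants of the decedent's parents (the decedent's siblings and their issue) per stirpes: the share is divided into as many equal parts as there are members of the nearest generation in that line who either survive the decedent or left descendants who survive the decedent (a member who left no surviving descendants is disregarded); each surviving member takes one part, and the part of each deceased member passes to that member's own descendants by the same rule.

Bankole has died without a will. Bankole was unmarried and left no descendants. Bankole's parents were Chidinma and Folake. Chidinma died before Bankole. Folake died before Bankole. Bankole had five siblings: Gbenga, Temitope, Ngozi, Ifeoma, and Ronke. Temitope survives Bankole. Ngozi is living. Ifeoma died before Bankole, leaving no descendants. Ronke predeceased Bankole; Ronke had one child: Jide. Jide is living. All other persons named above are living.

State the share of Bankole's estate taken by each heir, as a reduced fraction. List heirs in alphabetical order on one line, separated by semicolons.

Gbenga 1/4; Jide 1/4; Ngozi 1/4; Temitope 1/4

Neither parent survives and there are no descendants, so the estate passes to Bankole's siblings and their issue per stirpes.
Ifeoma left no surviving issue, so that branch lapses and is disregarded.
The estate is divided into 4 equal shares of 1/4 among Gbenga, Temitope, Ngozi, Ronke.
Gbenga is living and takes 1/4.
Temitope is living and takes 1/4.
Ngozi is living and takes 1/4.
Ronke predeceased; the 1/4 allotted to Ronke's branch passes to Ronke's issue by representation.
Jide is the sole taker at this level and receives the full 1/4.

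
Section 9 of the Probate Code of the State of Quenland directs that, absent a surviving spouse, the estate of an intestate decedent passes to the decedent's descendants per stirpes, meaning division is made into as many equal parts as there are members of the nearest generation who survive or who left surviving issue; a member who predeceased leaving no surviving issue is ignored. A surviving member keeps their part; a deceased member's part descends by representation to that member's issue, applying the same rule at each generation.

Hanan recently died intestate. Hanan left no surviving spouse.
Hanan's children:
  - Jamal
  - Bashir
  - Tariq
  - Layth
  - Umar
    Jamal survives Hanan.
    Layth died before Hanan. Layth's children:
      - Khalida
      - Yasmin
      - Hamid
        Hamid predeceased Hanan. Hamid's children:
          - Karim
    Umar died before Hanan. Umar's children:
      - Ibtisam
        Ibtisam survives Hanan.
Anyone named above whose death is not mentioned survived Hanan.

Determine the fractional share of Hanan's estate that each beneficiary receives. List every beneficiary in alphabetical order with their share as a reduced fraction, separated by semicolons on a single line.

Bashir 1/5; Ibtisam 1/5; Jamal 1/5; Karim 1/15; Khalida 1/15; Tariq 1/5; Yasmin 1/15

There is no surviving spouse, so the entire estate passes to Hanan's descendants per stirpes.
The estate is divided into 5 equal shares of 1/5 among Jamal, Bashir, Tariq, Layth, Umar.
Jamal is living and takes 1/5.
Bashir is living and takes 1/5.
Tariq is living and takes 1/5.
Layth predeceased; the 1/5 allotted to Layth's branch passes to Layth's issue by representation.
The 1/5 is divided into 3 equal shares of 1/15 among Khalida, Yasmin, Hamid.
Khalida is living and takes 1/15.
Yasmin is living and takes 1/15.
Hamid predeceased; the 1/15 allotted to Hamid's branch passes to Hamid's issue by representation.
Karim is the sole taker at this level and receives the full 1/15.
Umar predeceased; the 1/5 allotted to Umar's branch passes to Umar's issue by representation.
Ibtisam is the sole taker at this level and receives the full 1/5.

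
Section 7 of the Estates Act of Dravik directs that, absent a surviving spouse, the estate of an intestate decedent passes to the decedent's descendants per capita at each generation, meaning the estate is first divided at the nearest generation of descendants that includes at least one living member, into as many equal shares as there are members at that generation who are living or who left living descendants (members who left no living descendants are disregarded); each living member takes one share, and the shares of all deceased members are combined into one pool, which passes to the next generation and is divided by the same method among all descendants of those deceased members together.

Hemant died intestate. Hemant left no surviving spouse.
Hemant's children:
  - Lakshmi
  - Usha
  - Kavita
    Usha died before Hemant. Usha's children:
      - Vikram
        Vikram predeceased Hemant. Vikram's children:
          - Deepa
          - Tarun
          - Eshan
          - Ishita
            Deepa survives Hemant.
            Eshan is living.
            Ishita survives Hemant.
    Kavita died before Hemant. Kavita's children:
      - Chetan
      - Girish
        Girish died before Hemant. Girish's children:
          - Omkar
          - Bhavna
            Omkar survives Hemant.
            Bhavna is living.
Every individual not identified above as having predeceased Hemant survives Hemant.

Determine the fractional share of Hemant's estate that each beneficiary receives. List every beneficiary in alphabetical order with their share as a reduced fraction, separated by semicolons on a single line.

There is no surviving spouse, so the entire estate passes to Hemant's descendants per capita at each generation.
At generation 1 (Lakshmi, Usha, Kavita) there are 3 shares of (1)/3 = 1/3 each.
Living: Lakshmi — each takes 1/3.
Deceased: Usha and Kavita. Their combined 2/3 is pooled and carried to generation 2.
At generation 2 (Vikram, Chetan, Girish) there are 3 shares of (2/3)/3 = 2/9 each.
Living: Chetan — each takes 2/9.
Deceased: Vikram and Girish. Their combined 4/9 is pooled and carried to generation 3.
At generation 3 (Deepa, Tarun, Eshan, Ishita, Omkar, Bhavna) there are 6 shares of (4/9)/6 = 2/27 each.
Living: Deepa, Tarun, Eshan, Ishita, Omkar, and Bhavna — each takes 2/27.

Bhavna 2/27; Chetan 2/9; Deepa 2/27; Eshan 2/27; Ishita 2/27; Lakshmi 1/3; Omkar 2/27; Tarun 2/27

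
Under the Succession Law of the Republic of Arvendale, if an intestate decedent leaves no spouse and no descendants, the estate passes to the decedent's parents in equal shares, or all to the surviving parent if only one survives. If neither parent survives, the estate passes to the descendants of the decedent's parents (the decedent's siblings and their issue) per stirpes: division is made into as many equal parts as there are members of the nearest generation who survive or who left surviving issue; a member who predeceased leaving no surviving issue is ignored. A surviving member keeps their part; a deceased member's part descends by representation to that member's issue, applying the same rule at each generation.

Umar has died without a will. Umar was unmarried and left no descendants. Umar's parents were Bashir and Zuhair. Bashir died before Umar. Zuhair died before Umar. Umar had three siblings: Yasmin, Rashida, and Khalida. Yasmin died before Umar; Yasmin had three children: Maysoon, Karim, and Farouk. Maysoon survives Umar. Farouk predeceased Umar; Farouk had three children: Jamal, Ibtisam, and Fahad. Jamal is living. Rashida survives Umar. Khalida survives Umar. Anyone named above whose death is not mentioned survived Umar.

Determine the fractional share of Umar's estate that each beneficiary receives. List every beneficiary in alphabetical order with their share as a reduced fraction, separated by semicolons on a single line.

Neither parent survives and there are no descendants, so the estate passes to Umar's siblings and their issue per stirpes.
The estate is divided into 3 equal shares of 1/3 among Yasmin, Rashida, Khalida.
Yasmin predeceased; the 1/3 allotted to Yasmin's branch passes to Yasmin's issue by representation.
The 1/3 is divided into 3 equal shares of 1/9 among Maysoon, Karim, Farouk.
Maysoon is living and takes 1/9.
Karim is living and takes 1/9.
Farouk predeceased; the 1/9 allotted to Farouk's branch passes to Farouk's issue by representation.
The 1/9 is divided into 3 equal shares of 1/27 among Jamal, Ibtisam, Fahad.
Jamal is living and takes 1/27.
Ibtisam is living and takes 1/27.
Fahad is living and takes 1/27.
Rashida is living and takes 1/3.
Khalida is living and takes 1/3.

Fahad 1/27; Ibtisam 1/27; Jamal 1/27; Karim 1/9; Khalida 1/3; Maysoon 1/9; Rashida 1/3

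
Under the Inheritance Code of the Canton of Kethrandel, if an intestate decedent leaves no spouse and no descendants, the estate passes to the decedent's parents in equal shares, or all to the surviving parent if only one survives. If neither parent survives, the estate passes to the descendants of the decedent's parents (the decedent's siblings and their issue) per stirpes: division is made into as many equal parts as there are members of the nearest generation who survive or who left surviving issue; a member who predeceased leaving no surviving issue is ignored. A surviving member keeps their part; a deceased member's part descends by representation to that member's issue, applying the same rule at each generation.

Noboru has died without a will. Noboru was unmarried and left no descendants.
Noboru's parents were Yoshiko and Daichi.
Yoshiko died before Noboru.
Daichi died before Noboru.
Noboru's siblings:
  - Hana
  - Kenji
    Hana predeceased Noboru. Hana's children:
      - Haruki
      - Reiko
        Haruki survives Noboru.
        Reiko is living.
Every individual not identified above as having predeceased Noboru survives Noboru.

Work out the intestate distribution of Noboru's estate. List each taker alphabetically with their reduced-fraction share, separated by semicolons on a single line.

Neither parent survives and there are no descendants, so the estate passes to Noboru's siblings and their issue per stirpes.
The estate is divided into 2 equal shares of 1/2 among Hana, Kenji.
Hana predeceased; the 1/2 allotted to Hana's branch passes to Hana's issue by representation.
The 1/2 is divided into 2 equal shares of 1/4 among Haruki, Reiko.
Haruki is living and takes 1/4.
Reiko is living and takes 1/4.
Kenji is living and takes 1/2.

Haruki 1/4; Kenji 1/2; Reiko 1/4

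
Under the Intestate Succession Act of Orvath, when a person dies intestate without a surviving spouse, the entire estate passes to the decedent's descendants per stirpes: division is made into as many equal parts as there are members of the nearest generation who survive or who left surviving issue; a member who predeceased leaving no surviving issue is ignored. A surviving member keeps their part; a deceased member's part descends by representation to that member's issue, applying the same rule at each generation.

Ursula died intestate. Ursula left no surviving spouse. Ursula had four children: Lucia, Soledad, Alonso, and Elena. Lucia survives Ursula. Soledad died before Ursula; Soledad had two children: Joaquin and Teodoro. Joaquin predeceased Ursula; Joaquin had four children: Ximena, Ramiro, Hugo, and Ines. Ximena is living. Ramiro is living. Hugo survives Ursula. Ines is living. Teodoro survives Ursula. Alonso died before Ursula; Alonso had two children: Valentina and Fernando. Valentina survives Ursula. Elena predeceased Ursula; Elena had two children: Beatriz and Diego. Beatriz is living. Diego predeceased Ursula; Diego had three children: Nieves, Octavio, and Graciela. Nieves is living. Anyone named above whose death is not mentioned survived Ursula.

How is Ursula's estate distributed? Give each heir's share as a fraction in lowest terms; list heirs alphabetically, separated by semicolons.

Beatriz 1/8; Fernando 1/8; Graciela 1/24; Hugo 1/32; Ines 1/32; Lucia 1/4; Nieves 1/24; Octavio 1/24; Ramiro 1/32; Teodoro 1/8; Valentina 1/8; Ximena 1/32

There is no surviving spouse, so the entire estate passes to Ursula's descendants per stirpes.
The estate is divided into 4 equal shares of 1/4 among Lucia, Soledad, Alonso, Elena.
Lucia is living and takes 1/4.
Soledad predeceased; the 1/4 allotted to Soledad's branch passes to Soledad's issue by representation.
The 1/4 is divided into 2 equal shares of 1/8 among Joaquin, Teodoro.
Joaquin predeceased; the 1/8 allotted to Joaquin's branch passes to Joaquin's issue by representation.
The 1/8 is divided into 4 equal shares of 1/32 among Ximena, Ramiro, Hugo, Ines.
Ximena is living and takes 1/32.
Ramiro is living and takes 1/32.
Hugo is living and takes 1/32.
Ines is living and takes 1/32.
Teodoro is living and takes 1/8.
Alonso predeceased; the 1/4 allotted to Alonso's branch passes to Alonso's issue by representation.
The 1/4 is divided into 2 equal shares of 1/8 among Valentina, Fernando.
Valentina is living and takes 1/8.
Fernando is living and takes 1/8.
Elena predeceased; the 1/4 allotted to Elena's branch passes to Elena's issue by representation.
The 1/4 is divided into 2 equal shares of 1/8 among Beatriz, Diego.
Beatriz is living and takes 1/8.
Diego predeceased; the 1/8 allotted to Diego's branch passes to Diego's issue by representation.
The 1/8 is divided into 3 equal shares of 1/24 among Nieves, Octavio, Graciela.
Nieves is living and takes 1/24.
Octavio is living and takes 1/24.
Graciela is living and takes 1/24.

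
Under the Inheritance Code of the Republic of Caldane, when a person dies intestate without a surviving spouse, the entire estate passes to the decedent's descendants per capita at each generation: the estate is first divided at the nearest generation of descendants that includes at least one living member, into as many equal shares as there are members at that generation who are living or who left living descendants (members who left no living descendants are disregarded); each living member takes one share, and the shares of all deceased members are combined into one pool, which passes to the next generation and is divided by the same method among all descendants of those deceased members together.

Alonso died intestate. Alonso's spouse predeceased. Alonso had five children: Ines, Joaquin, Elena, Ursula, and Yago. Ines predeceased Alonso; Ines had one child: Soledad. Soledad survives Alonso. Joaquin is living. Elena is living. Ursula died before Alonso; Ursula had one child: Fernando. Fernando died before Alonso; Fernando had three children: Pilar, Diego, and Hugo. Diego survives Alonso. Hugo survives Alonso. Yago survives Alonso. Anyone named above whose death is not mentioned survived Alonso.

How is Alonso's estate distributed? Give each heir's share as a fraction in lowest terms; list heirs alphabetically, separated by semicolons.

There is no surviving spouse, so the entire estate passes to Alonso's descendants per capita at each generation.
At generation 1 (Ines, Joaquin, Elena, Ursula, Yago) there are 5 shares of (1)/5 = 1/5 each.
Living: Joaquin, Elena, and Yago — each takes 1/5.
Deceased: Ines and Ursula. Their combined 2/5 is pooled and carried to generation 2.
At generation 2 (Soledad, Fernando) there are 2 shares of (2/5)/2 = 1/5 each.
Living: Soledad — each takes 1/5.
Deceased: Fernando. That 1/5 share is carried to generation 3.
At generation 3 (Pilar, Diego, Hugo) there are 3 shares of (1/5)/3 = 1/15 each.
Living: Pilar, Diego, and Hugo — each takes 1/15.

Diego 1/15; Elena 1/5; Hugo 1/15; Joaquin 1/5; Pilar 1/15; Soledad 1/5; Yago 1/5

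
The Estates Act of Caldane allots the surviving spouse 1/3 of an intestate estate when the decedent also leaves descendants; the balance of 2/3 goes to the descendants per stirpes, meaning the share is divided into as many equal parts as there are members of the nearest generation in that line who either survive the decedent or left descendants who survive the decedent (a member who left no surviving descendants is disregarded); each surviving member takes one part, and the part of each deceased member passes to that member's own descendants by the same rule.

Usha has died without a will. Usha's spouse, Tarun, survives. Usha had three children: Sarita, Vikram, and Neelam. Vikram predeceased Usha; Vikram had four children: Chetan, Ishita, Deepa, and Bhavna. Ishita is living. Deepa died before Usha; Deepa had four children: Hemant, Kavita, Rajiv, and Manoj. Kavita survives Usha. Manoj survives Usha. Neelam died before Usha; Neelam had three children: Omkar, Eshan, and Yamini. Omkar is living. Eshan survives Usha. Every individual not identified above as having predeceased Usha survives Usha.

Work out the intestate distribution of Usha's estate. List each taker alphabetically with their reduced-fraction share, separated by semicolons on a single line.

Bhavna 1/18; Chetan 1/18; Eshan 2/27; Hemant 1/72; Ishita 1/18; Kavita 1/72; Manoj 1/72; Omkar 2/27; Rajiv 1/72; Sarita 2/9; Tarun 1/3; Yamini 2/27

Tarun, as surviving spouse, takes 1/3.
The remaining 2/3 passes to Usha's descendants per stirpes.
The 2/3 is divided into 3 equal shares of 2/9 among Sarita, Vikram, Neelam.
Sarita is living and takes 2/9.
Vikram predeceased; the 2/9 allotted to Vikram's branch passes to Vikram's issue by representation.
The 2/9 is divided into 4 equal shares of 1/18 among Chetan, Ishita, Deepa, Bhavna.
Chetan is living and takes 1/18.
Ishita is living and takes 1/18.
Deepa predeceased; the 1/18 allotted to Deepa's branch passes to Deepa's issue by representation.
The 1/18 is divided into 4 equal shares of 1/72 among Hemant, Kavita, Rajiv, Manoj.
Hemant is living and takes 1/72.
Kavita is living and takes 1/72.
Rajiv is living and takes 1/72.
Manoj is living and takes 1/72.
Bhavna is living and takes 1/18.
Neelam predeceased; the 2/9 allotted to Neelam's branch passes to Neelam's issue by representation.
The 2/9 is divided into 3 equal shares of 2/27 among Omkar, Eshan, Yamini.
Omkar is living and takes 2/27.
Eshan is living and takes 2/27.
Yamini is living and takes 2/27.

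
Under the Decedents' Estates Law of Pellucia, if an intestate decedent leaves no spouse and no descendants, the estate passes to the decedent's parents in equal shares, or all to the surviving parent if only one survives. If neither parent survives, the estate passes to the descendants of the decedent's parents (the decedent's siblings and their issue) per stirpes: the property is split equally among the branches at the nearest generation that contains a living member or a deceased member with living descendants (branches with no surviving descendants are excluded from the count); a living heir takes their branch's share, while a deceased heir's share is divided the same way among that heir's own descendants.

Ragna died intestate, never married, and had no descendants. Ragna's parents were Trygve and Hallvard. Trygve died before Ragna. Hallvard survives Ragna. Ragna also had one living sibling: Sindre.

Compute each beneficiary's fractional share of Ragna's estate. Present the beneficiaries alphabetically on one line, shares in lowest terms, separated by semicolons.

Hallvard 1

Only one parent, Hallvard, survives, so Hallvard takes the entire estate. The siblings take nothing because a surviving parent has priority.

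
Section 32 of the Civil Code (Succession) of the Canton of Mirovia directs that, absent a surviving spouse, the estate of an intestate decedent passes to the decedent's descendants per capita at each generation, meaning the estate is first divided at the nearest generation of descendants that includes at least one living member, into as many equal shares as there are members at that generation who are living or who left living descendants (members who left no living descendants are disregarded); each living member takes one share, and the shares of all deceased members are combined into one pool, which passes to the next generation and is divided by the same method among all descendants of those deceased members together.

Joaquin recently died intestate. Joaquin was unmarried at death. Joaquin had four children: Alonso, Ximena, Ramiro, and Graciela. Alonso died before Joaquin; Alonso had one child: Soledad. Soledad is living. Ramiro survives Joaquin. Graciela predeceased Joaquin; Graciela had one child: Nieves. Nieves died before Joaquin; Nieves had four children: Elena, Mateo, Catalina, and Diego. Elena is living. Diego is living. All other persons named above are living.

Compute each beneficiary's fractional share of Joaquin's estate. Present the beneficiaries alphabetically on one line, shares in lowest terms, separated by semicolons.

There is no surviving spouse, so the entire estate passes to Joaquin's descendants per capita at each generation.
At generation 1 (Alonso, Ximena, Ramiro, Graciela) there are 4 shares of (1)/4 = 1/4 each.
Living: Ximena and Ramiro — each takes 1/4.
Deceased: Alonso and Graciela. Their combined 1/2 is pooled and carried to generation 2.
At generation 2 (Soledad, Nieves) there are 2 shares of (1/2)/2 = 1/4 each.
Living: Soledad — each takes 1/4.
Deceased: Nieves. That 1/4 share is carried to generation 3.
At generation 3 (Elena, Mateo, Catalina, Diego) there are 4 shares of (1/4)/4 = 1/16 each.
Living: Elena, Mateo, Catalina, and Diego — each takes 1/16.

Catalina 1/16; Diego 1/16; Elena 1/16; Mateo 1/16; Ramiro 1/4; Soledad 1/4; Ximena 1/4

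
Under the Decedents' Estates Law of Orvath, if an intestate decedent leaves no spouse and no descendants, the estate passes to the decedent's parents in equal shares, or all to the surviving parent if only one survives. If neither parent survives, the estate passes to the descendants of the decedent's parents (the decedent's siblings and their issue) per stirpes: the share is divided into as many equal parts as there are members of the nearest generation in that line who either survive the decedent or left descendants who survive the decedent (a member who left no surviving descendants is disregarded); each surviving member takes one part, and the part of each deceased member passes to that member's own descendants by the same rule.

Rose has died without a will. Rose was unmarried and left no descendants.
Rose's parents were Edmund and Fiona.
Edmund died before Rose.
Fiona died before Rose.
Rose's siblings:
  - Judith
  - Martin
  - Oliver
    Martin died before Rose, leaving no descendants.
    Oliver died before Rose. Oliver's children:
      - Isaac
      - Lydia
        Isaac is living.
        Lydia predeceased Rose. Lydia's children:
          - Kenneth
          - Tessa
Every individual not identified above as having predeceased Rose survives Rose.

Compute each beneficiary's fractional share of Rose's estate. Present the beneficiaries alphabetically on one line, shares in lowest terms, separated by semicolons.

Isaac 1/4; Judith 1/2; Kenneth 1/8; Tessa 1/8

Neither parent survives and there are no descendants, so the estate passes to Rose's siblings and their issue per stirpes.
Martin left no surviving issue, so that branch lapses and is disregarded.
The estate is divided into 2 equal shares of 1/2 among Judith, Oliver.
Judith is living and takes 1/2.
Oliver predeceased; the 1/2 allotted to Oliver's branch passes to Oliver's issue by representation.
The 1/2 is divided into 2 equal shares of 1/4 among Isaac, Lydia.
Isaac is living and takes 1/4.
Lydia predeceased; the 1/4 allotted to Lydia's branch passes to Lydia's issue by representation.
The 1/4 is divided into 2 equal shares of 1/8 among Kenneth, Tessa.
Kenneth is living and takes 1/8.
Tessa is living and takes 1/8.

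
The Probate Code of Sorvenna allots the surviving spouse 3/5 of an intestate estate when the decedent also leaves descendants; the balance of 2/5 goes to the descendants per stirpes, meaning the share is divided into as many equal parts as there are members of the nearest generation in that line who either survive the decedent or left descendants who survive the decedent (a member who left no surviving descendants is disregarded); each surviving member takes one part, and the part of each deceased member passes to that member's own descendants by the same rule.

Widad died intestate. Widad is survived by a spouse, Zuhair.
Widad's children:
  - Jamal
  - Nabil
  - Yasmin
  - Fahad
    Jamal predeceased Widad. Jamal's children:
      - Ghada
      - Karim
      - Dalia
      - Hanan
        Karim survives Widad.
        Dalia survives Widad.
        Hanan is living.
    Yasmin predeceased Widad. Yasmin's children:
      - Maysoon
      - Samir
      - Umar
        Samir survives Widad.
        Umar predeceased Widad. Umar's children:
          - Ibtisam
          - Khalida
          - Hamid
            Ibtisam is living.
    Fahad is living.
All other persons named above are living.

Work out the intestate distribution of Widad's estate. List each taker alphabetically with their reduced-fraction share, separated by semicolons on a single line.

Dalia 1/40; Fahad 1/10; Ghada 1/40; Hamid 1/90; Hanan 1/40; Ibtisam 1/90; Karim 1/40; Khalida 1/90; Maysoon 1/30; Nabil 1/10; Samir 1/30; Zuhair 3/5

Zuhair, as surviving spouse, takes 3/5.
The remaining 2/5 passes to Widad's descendants per stirpes.
The 2/5 is divided into 4 equal shares of 1/10 among Jamal, Nabil, Yasmin, Fahad.
Jamal predeceased; the 1/10 allotted to Jamal's branch passes to Jamal's issue by representation.
The 1/10 is divided into 4 equal shares of 1/40 among Ghada, Karim, Dalia, Hanan.
Ghada is living and takes 1/40.
Karim is living and takes 1/40.
Dalia is living and takes 1/40.
Hanan is living and takes 1/40.
Nabil is living and takes 1/10.
Yasmin predeceased; the 1/10 allotted to Yasmin's branch passes to Yasmin's issue by representation.
The 1/10 is divided into 3 equal shares of 1/30 among Maysoon, Samir, Umar.
Maysoon is living and takes 1/30.
Samir is living and takes 1/30.
Umar predeceased; the 1/30 allotted to Umar's branch passes to Umar's issue by representation.
The 1/30 is divided into 3 equal shares of 1/90 among Ibtisam, Khalida, Hamid.
Ibtisam is living and takes 1/90.
Khalida is living and takes 1/90.
Hamid is living and takes 1/90.
Fahad is living and takes 1/10.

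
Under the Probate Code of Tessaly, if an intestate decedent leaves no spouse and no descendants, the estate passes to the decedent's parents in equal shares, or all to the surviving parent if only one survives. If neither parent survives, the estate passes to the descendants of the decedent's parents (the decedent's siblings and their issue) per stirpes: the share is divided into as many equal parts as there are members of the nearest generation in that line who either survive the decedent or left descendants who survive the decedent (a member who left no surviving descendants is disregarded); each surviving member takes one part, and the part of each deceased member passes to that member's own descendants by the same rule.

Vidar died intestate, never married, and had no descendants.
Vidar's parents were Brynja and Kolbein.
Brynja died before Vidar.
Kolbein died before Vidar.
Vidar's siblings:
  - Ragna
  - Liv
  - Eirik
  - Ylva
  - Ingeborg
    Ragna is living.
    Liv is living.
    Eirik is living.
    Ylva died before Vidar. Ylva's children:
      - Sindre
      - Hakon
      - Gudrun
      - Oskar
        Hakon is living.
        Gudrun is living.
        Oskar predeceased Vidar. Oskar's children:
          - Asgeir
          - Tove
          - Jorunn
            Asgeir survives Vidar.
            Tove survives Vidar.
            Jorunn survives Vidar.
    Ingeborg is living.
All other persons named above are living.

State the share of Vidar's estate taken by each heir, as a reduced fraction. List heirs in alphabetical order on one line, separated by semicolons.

Neither parent survives and there are no descendants, so the estate passes to Vidar's siblings and their issue per stirpes.
The estate is divided into 5 equal shares of 1/5 among Ragna, Liv, Eirik, Ylva, Ingeborg.
Ragna is living and takes 1/5.
Liv is living and takes 1/5.
Eirik is living and takes 1/5.
Ylva predeceased; the 1/5 allotted to Ylva's branch passes to Ylva's issue by representation.
The 1/5 is divided into 4 equal shares of 1/20 among Sindre, Hakon, Gudrun, Oskar.
Sindre is living and takes 1/20.
Hakon is living and takes 1/20.
Gudrun is living and takes 1/20.
Oskar predeceased; the 1/20 allotted to Oskar's branch passes to Oskar's issue by representation.
The 1/20 is divided into 3 equal shares of 1/60 among Asgeir, Tove, Jorunn.
Asgeir is living and takes 1/60.
Tove is living and takes 1/60.
Jorunn is living and takes 1/60.
Ingeborg is living and takes 1/5.

Asgeir 1/60; Eirik 1/5; Gudrun 1/20; Hakon 1/20; Ingeborg 1/5; Jorunn 1/60; Liv 1/5; Ragna 1/5; Sindre 1/20; Tove 1/60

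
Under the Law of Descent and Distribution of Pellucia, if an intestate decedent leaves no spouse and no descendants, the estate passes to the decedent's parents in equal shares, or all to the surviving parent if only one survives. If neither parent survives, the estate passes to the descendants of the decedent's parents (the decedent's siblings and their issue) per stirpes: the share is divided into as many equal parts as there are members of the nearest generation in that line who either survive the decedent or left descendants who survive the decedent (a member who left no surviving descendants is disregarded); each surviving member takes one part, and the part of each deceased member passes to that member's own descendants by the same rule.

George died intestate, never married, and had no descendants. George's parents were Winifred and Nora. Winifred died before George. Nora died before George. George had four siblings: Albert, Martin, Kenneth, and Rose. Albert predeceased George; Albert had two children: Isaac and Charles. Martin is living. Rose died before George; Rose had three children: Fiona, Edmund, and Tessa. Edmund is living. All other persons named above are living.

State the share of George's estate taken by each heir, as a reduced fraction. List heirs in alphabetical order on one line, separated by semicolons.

Charles 1/8; Edmund 1/12; Fiona 1/12; Isaac 1/8; Kenneth 1/4; Martin 1/4; Tessa 1/12

Neither parent survives and there are no descendants, so the estate passes to George's siblings and their issue per stirpes.
The estate is divided into 4 equal shares of 1/4 among Albert, Martin, Kenneth, Rose.
Albert predeceased; the 1/4 allotted to Albert's branch passes to Albert's issue by representation.
The 1/4 is divided into 2 equal shares of 1/8 among Isaac, Charles.
Isaac is living and takes 1/8.
Charles is living and takes 1/8.
Martin is living and takes 1/4.
Kenneth is living and takes 1/4.
Rose predeceased; the 1/4 allotted to Rose's branch passes to Rose's issue by representation.
The 1/4 is divided into 3 equal shares of 1/12 among Fiona, Edmund, Tessa.
Fiona is living and takes 1/12.
Edmund is living and takes 1/12.
Tessa is living and takes 1/12.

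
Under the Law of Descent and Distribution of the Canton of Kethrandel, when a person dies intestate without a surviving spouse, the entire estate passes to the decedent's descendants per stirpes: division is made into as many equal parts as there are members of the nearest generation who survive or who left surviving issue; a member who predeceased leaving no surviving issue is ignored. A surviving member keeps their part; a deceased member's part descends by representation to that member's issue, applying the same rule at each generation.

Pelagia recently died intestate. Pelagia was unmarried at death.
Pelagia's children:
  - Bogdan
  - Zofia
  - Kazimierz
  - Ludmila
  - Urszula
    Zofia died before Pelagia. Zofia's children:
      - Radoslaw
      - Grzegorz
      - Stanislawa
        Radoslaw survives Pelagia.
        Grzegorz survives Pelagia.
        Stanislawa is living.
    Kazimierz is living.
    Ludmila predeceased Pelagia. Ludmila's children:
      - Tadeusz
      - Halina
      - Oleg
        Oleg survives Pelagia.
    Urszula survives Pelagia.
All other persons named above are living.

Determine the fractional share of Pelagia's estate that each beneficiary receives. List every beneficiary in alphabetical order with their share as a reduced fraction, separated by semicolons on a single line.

Bogdan 1/5; Grzegorz 1/15; Halina 1/15; Kazimierz 1/5; Oleg 1/15; Radoslaw 1/15; Stanislawa 1/15; Tadeusz 1/15; Urszula 1/5

There is no surviving spouse, so the entire estate passes to Pelagia's descendants per stirpes.
The estate is divided into 5 equal shares of 1/5 among Bogdan, Zofia, Kazimierz, Ludmila, Urszula.
Bogdan is living and takes 1/5.
Zofia predeceased; the 1/5 allotted to Zofia's branch passes to Zofia's issue by representation.
The 1/5 is divided into 3 equal shares of 1/15 among Radoslaw, Grzegorz, Stanislawa.
Radoslaw is living and takes 1/15.
Grzegorz is living and takes 1/15.
Stanislawa is living and takes 1/15.
Kazimierz is living and takes 1/5.
Ludmila predeceased; the 1/5 allotted to Ludmila's branch passes to Ludmila's issue by representation.
The 1/5 is divided into 3 equal shares of 1/15 among Tadeusz, Halina, Oleg.
Tadeusz is living and takes 1/15.
Halina is living and takes 1/15.
Oleg is living and takes 1/15.
Urszula is living and takes 1/5.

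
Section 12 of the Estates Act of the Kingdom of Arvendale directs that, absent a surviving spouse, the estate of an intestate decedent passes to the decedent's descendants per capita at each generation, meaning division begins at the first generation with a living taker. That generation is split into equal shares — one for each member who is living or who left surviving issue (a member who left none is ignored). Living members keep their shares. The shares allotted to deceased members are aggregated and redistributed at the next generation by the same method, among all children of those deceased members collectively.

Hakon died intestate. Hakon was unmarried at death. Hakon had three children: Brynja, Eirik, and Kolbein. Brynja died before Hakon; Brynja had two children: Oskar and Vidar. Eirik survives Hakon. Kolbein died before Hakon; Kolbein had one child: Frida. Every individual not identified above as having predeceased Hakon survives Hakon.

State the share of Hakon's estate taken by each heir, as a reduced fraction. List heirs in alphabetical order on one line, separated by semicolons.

Eirik 1/3; Frida 2/9; Oskar 2/9; Vidar 2/9

There is no surviving spouse, so the entire estate passes to Hakon's descendants per capita at each generation.
At generation 1 (Brynja, Eirik, Kolbein) there are 3 shares of (1)/3 = 1/3 each.
Living: Eirik — each takes 1/3.
Deceased: Brynja and Kolbein. Their combined 2/3 is pooled and carried to generation 2.
At generation 2 (Oskar, Vidar, Frida) there are 3 shares of (2/3)/3 = 2/9 each.
Living: Oskar, Vidar, and Frida — each takes 2/9.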